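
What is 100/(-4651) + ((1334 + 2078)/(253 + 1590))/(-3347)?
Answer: -632721312/28689791171 ≈ -0.022054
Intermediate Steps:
100/(-4651) + ((1334 + 2078)/(253 + 1590))/(-3347) = 100*(-1/4651) + (3412/1843)*(-1/3347) = -100/4651 + (3412*(1/1843))*(-1/3347) = -100/4651 + (3412/1843)*(-1/3347) = -100/4651 - 3412/6168521 = -632721312/28689791171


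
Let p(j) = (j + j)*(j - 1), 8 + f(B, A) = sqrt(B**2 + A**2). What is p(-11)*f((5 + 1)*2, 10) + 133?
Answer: -1979 + 528*sqrt(61) ≈ 2144.8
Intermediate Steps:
f(B, A) = -8 + sqrt(A**2 + B**2) (f(B, A) = -8 + sqrt(B**2 + A**2) = -8 + sqrt(A**2 + B**2))
p(j) = 2*j*(-1 + j) (p(j) = (2*j)*(-1 + j) = 2*j*(-1 + j))
p(-11)*f((5 + 1)*2, 10) + 133 = (2*(-11)*(-1 - 11))*(-8 + sqrt(10**2 + ((5 + 1)*2)**2)) + 133 = (2*(-11)*(-12))*(-8 + sqrt(100 + (6*2)**2)) + 133 = 264*(-8 + sqrt(100 + 12**2)) + 133 = 264*(-8 + sqrt(100 + 144)) + 133 = 264*(-8 + sqrt(244)) + 133 = 264*(-8 + 2*sqrt(61)) + 133 = (-2112 + 528*sqrt(61)) + 133 = -1979 + 528*sqrt(61)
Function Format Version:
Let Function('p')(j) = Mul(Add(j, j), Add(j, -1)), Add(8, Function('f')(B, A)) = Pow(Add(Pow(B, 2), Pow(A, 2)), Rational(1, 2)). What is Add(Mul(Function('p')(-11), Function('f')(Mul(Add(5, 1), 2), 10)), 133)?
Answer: Add(-1979, Mul(528, Pow(61, Rational(1, 2)))) ≈ 2144.8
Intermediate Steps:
Function('f')(B, A) = Add(-8, Pow(Add(Pow(A, 2), Pow(B, 2)), Rational(1, 2))) (Function('f')(B, A) = Add(-8, Pow(Add(Pow(B, 2), Pow(A, 2)), Rational(1, 2))) = Add(-8, Pow(Add(Pow(A, 2), Pow(B, 2)), Rational(1, 2))))
Function('p')(j) = Mul(2, j, Add(-1, j)) (Function('p')(j) = Mul(Mul(2, j), Add(-1, j)) = Mul(2, j, Add(-1, j)))
Add(Mul(Function('p')(-11), Function('f')(Mul(Add(5, 1), 2), 10)), 133) = Add(Mul(Mul(2, -11, Add(-1, -11)), Add(-8, Pow(Add(Pow(10, 2), Pow(Mul(Add(5, 1), 2), 2)), Rational(1, 2)))), 133) = Add(Mul(Mul(2, -11, -12), Add(-8, Pow(Add(100, Pow(Mul(6, 2), 2)), Rational(1, 2)))), 133) = Add(Mul(264, Add(-8, Pow(Add(100, Pow(12, 2)), Rational(1, 2)))), 133) = Add(Mul(264, Add(-8, Pow(Add(100, 144), Rational(1, 2)))), 133) = Add(Mul(264, Add(-8, Pow(244, Rational(1, 2)))), 133) = Add(Mul(264, Add(-8, Mul(2, Pow(61, Rational(1, 2))))), 133) = Add(Add(-2112, Mul(528, Pow(61, Rational(1, 2)))), 133) = Add(-1979, Mul(528, Pow(61, Rational(1, 2))))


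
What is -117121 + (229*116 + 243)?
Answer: -90314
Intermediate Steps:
-117121 + (229*116 + 243) = -117121 + (26564 + 243) = -117121 + 26807 = -90314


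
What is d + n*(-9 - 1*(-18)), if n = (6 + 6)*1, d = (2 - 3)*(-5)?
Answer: 113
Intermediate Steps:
d = 5 (d = -1*(-5) = 5)
n = 12 (n = 12*1 = 12)
d + n*(-9 - 1*(-18)) = 5 + 12*(-9 - 1*(-18)) = 5 + 12*(-9 + 18) = 5 + 12*9 = 5 + 108 = 113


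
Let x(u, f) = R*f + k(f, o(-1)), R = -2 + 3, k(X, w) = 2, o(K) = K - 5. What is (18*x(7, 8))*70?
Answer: 12600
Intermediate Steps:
o(K) = -5 + K
R = 1
x(u, f) = 2 + f (x(u, f) = 1*f + 2 = f + 2 = 2 + f)
(18*x(7, 8))*70 = (18*(2 + 8))*70 = (18*10)*70 = 180*70 = 12600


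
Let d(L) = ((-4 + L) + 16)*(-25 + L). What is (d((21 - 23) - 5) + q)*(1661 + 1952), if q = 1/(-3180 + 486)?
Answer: -1557351133/2694 ≈ -5.7808e+5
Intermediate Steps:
d(L) = (-25 + L)*(12 + L) (d(L) = (12 + L)*(-25 + L) = (-25 + L)*(12 + L))
q = -1/2694 (q = 1/(-2694) = -1/2694 ≈ -0.00037120)
(d((21 - 23) - 5) + q)*(1661 + 1952) = ((-300 + ((21 - 23) - 5)² - 13*((21 - 23) - 5)) - 1/2694)*(1661 + 1952) = ((-300 + (-2 - 5)² - 13*(-2 - 5)) - 1/2694)*3613 = ((-300 + (-7)² - 13*(-7)) - 1/2694)*3613 = ((-300 + 49 + 91) - 1/2694)*3613 = (-160 - 1/2694)*3613 = -431041/2694*3613 = -1557351133/2694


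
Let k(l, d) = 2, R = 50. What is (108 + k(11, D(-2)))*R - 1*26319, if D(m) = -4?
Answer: -20819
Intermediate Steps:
(108 + k(11, D(-2)))*R - 1*26319 = (108 + 2)*50 - 1*26319 = 110*50 - 26319 = 5500 - 26319 = -20819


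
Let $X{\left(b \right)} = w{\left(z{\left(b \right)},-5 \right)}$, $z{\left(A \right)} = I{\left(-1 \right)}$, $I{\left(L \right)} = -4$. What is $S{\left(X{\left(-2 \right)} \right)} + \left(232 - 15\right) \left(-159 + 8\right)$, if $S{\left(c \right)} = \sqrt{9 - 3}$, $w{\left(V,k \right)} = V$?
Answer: $-32767 + \sqrt{6} \approx -32765.0$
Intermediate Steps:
$z{\left(A \right)} = -4$
$X{\left(b \right)} = -4$
$S{\left(c \right)} = \sqrt{6}$
$S{\left(X{\left(-2 \right)} \right)} + \left(232 - 15\right) \left(-159 + 8\right) = \sqrt{6} + \left(232 - 15\right) \left(-159 + 8\right) = \sqrt{6} + 217 \left(-151\right) = \sqrt{6} - 32767 = -32767 + \sqrt{6}$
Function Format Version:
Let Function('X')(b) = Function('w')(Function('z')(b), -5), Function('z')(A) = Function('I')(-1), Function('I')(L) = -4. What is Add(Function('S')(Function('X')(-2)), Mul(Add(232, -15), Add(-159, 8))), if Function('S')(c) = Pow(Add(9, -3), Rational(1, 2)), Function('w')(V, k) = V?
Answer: Add(-32767, Pow(6, Rational(1, 2))) ≈ -32765.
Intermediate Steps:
Function('z')(A) = -4
Function('X')(b) = -4
Function('S')(c) = Pow(6, Rational(1, 2))
Add(Function('S')(Function('X')(-2)), Mul(Add(232, -15), Add(-159, 8))) = Add(Pow(6, Rational(1, 2)), Mul(Add(232, -15), Add(-159, 8))) = Add(Pow(6, Rational(1, 2)), Mul(217, -151)) = Add(Pow(6, Rational(1, 2)), -32767) = Add(-32767, Pow(6, Rational(1, 2)))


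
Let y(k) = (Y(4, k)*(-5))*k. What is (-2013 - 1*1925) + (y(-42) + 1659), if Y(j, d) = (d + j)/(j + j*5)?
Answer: -5223/2 ≈ -2611.5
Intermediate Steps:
Y(j, d) = (d + j)/(6*j) (Y(j, d) = (d + j)/(j + 5*j) = (d + j)/((6*j)) = (d + j)*(1/(6*j)) = (d + j)/(6*j))
y(k) = k*(-⅚ - 5*k/24) (y(k) = (((⅙)*(k + 4)/4)*(-5))*k = (((⅙)*(¼)*(4 + k))*(-5))*k = ((⅙ + k/24)*(-5))*k = (-⅚ - 5*k/24)*k = k*(-⅚ - 5*k/24))
(-2013 - 1*1925) + (y(-42) + 1659) = (-2013 - 1*1925) + (-5/24*(-42)*(4 - 42) + 1659) = (-2013 - 1925) + (-5/24*(-42)*(-38) + 1659) = -3938 + (-665/2 + 1659) = -3938 + 2653/2 = -5223/2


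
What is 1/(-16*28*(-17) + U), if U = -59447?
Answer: -1/51831 ≈ -1.9293e-5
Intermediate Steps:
1/(-16*28*(-17) + U) = 1/(-16*28*(-17) - 59447) = 1/(-448*(-17) - 59447) = 1/(7616 - 59447) = 1/(-51831) = -1/51831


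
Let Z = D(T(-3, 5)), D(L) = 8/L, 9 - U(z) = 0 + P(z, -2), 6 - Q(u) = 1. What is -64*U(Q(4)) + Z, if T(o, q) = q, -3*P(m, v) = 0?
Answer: -2872/5 ≈ -574.40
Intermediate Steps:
P(m, v) = 0 (P(m, v) = -⅓*0 = 0)
Q(u) = 5 (Q(u) = 6 - 1*1 = 6 - 1 = 5)
U(z) = 9 (U(z) = 9 - (0 + 0) = 9 - 1*0 = 9 + 0 = 9)
Z = 8/5 ≈ 1.6000
-64*U(Q(4)) + Z = -64*9 + 8/5 = -576 + 8/5 = -2872/5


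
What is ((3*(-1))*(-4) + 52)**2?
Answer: 4096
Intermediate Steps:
((3*(-1))*(-4) + 52)**2 = (-3*(-4) + 52)**2 = (12 + 52)**2 = 64**2 = 4096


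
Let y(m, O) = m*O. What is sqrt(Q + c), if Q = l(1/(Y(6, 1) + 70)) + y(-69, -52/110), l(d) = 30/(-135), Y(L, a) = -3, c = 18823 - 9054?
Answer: sqrt(266843005)/165 ≈ 99.002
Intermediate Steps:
c = 9769
y(m, O) = O*m
l(d) = -2/9 (l(d) = 30*(-1/135) = -2/9)
Q = 16036/495 (Q = -2/9 - 52/110*(-69) = -2/9 - 52*1/110*(-69) = -2/9 - 26/55*(-69) = -2/9 + 1794/55 = 16036/495 ≈ 32.396)
sqrt(Q + c) = sqrt(16036/495 + 9769) = sqrt(4851691/495) = sqrt(266843005)/165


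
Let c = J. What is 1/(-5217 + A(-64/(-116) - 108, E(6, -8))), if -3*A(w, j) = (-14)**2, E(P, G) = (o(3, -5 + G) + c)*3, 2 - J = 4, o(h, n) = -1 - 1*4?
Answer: -3/15847 ≈ -0.00018931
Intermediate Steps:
o(h, n) = -5 (o(h, n) = -1 - 4 = -5)
J = -2 (J = 2 - 1*4 = 2 - 4 = -2)
c = -2
E(P, G) = -21 (E(P, G) = (-5 - 2)*3 = -7*3 = -21)
A(w, j) = -196/3 (A(w, j) = -1/3*(-14)**2 = -1/3*196 = -196/3)
1/(-5217 + A(-64/(-116) - 108, E(6, -8))) = 1/(-5217 - 196/3) = 1/(-15847/3) = -3/15847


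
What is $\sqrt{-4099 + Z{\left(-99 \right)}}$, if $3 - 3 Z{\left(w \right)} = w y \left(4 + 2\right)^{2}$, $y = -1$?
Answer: $i \sqrt{5286} \approx 72.705 i$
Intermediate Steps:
$Z{\left(w \right)} = 1 + 12 w$ ($Z{\left(w \right)} = 1 - \frac{w \left(-1\right) \left(4 + 2\right)^{2}}{3} = 1 - \frac{- w 6^{2}}{3} = 1 - \frac{- w 36}{3} = 1 - \frac{\left(-36\right) w}{3} = 1 + 12 w$)
$\sqrt{-4099 + Z{\left(-99 \right)}} = \sqrt{-4099 + \left(1 + 12 \left(-99\right)\right)} = \sqrt{-4099 + \left(1 - 1188\right)} = \sqrt{-4099 - 1187} = \sqrt{-5286} = i \sqrt{5286}$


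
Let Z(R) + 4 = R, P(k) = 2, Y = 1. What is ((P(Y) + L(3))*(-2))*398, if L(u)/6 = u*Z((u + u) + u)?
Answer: -73232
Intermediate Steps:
Z(R) = -4 + R
L(u) = 6*u*(-4 + 3*u) (L(u) = 6*(u*(-4 + ((u + u) + u))) = 6*(u*(-4 + (2*u + u))) = 6*(u*(-4 + 3*u)) = 6*u*(-4 + 3*u))
((P(Y) + L(3))*(-2))*398 = ((2 + 6*3*(-4 + 3*3))*(-2))*398 = ((2 + 6*3*(-4 + 9))*(-2))*398 = ((2 + 6*3*5)*(-2))*398 = ((2 + 90)*(-2))*398 = (92*(-2))*398 = -184*398 = -73232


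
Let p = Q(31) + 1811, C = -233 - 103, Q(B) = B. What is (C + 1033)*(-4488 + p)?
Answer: -1844262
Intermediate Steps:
C = -336
p = 1842 (p = 31 + 1811 = 1842)
(C + 1033)*(-4488 + p) = (-336 + 1033)*(-4488 + 1842) = 697*(-2646) = -1844262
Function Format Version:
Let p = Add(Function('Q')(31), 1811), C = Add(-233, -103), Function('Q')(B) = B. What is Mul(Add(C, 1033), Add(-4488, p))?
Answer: -1844262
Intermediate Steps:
C = -336
p = 1842 (p = Add(31, 1811) = 1842)
Mul(Add(C, 1033), Add(-4488, p)) = Mul(Add(-336, 1033), Add(-4488, 1842)) = Mul(697, -2646) = -1844262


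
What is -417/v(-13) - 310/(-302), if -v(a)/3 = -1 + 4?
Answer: 21454/453 ≈ 47.360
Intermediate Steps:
v(a) = -9 (v(a) = -3*(-1 + 4) = -3*3 = -9)
-417/v(-13) - 310/(-302) = -417/(-9) - 310/(-302) = -417*(-⅑) - 310*(-1/302) = 139/3 + 155/151 = 21454/453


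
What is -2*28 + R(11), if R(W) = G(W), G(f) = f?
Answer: -45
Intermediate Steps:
R(W) = W
-2*28 + R(11) = -2*28 + 11 = -56 + 11 = -45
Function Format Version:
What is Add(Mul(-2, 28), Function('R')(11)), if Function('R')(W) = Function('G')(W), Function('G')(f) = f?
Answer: -45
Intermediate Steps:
Function('R')(W) = W
Add(Mul(-2, 28), Function('R')(11)) = Add(Mul(-2, 28), 11) = Add(-56, 11) = -45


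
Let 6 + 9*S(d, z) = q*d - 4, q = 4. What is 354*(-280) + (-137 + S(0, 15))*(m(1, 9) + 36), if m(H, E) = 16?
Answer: -956716/9 ≈ -1.0630e+5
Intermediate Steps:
S(d, z) = -10/9 + 4*d/9 (S(d, z) = -2/3 + (4*d - 4)/9 = -2/3 + (-4 + 4*d)/9 = -2/3 + (-4/9 + 4*d/9) = -10/9 + 4*d/9)
354*(-280) + (-137 + S(0, 15))*(m(1, 9) + 36) = 354*(-280) + (-137 + (-10/9 + (4/9)*0))*(16 + 36) = -99120 + (-137 + (-10/9 + 0))*52 = -99120 + (-137 - 10/9)*52 = -99120 - 1243/9*52 = -99120 - 64636/9 = -956716/9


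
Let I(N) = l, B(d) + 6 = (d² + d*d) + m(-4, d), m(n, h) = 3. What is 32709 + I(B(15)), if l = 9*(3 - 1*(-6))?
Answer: 32790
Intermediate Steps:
l = 81 (l = 9*(3 + 6) = 9*9 = 81)
B(d) = -3 + 2*d² (B(d) = -6 + ((d² + d*d) + 3) = -6 + ((d² + d²) + 3) = -6 + (2*d² + 3) = -6 + (3 + 2*d²) = -3 + 2*d²)
I(N) = 81
32709 + I(B(15)) = 32709 + 81 = 32790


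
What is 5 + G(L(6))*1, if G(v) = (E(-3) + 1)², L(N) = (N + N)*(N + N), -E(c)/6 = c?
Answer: 366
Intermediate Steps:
E(c) = -6*c
L(N) = 4*N² (L(N) = (2*N)*(2*N) = 4*N²)
G(v) = 361 (G(v) = (-6*(-3) + 1)² = (18 + 1)² = 19² = 361)
5 + G(L(6))*1 = 5 + 361*1 = 5 + 361 = 366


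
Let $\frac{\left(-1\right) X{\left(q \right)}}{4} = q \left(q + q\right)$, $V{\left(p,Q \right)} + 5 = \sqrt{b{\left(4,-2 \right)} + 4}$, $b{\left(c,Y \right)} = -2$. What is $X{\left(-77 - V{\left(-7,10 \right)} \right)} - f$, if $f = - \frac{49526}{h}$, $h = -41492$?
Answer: $- \frac{860734811}{20746} - 1152 \sqrt{2} \approx -43118.0$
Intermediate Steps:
$V{\left(p,Q \right)} = -5 + \sqrt{2}$ ($V{\left(p,Q \right)} = -5 + \sqrt{-2 + 4} = -5 + \sqrt{2}$)
$X{\left(q \right)} = - 8 q^{2}$ ($X{\left(q \right)} = - 4 q \left(q + q\right) = - 4 q 2 q = - 4 \cdot 2 q^{2} = - 8 q^{2}$)
$f = \frac{24763}{20746}$ ($f = - \frac{49526}{-41492} = \left(-49526\right) \left(- \frac{1}{41492}\right) = \frac{24763}{20746} \approx 1.1936$)
$X{\left(-77 - V{\left(-7,10 \right)} \right)} - f = - 8 \left(-77 - \left(-5 + \sqrt{2}\right)\right)^{2} - \frac{24763}{20746} = - 8 \left(-77 + \left(5 - \sqrt{2}\right)\right)^{2} - \frac{24763}{20746} = - 8 \left(-72 - \sqrt{2}\right)^{2} - \frac{24763}{20746} = - \frac{24763}{20746} - 8 \left(-72 - \sqrt{2}\right)^{2}$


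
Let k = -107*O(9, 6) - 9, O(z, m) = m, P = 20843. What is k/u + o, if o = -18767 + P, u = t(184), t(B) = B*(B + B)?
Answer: 140569461/67712 ≈ 2076.0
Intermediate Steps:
t(B) = 2*B**2 (t(B) = B*(2*B) = 2*B**2)
k = -651 (k = -107*6 - 9 = -642 - 9 = -651)
u = 67712 (u = 2*184**2 = 2*33856 = 67712)
o = 2076 (o = -18767 + 20843 = 2076)
k/u + o = -651/67712 + 2076 = 140569461/67712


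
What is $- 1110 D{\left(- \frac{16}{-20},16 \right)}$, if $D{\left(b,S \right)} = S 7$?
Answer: $-124320$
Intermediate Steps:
$D{\left(b,S \right)} = 7 S$
$- 1110 D{\left(- \frac{16}{-20},16 \right)} = - 1110 \cdot 7 \cdot 16 = \left(-1110\right) 112 = -124320$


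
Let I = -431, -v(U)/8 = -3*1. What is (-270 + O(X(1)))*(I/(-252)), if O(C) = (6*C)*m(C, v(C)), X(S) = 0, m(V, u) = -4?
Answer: -6465/14 ≈ -461.79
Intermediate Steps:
v(U) = 24 (v(U) = -(-24) = -8*(-3) = 24)
O(C) = -24*C (O(C) = (6*C)*(-4) = -24*C)
(-270 + O(X(1)))*(I/(-252)) = (-270 - 24*0)*(-431/(-252)) = (-270 + 0)*(-431*(-1/252)) = -270*431/252 = -6465/14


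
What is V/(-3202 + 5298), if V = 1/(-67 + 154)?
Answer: 1/182352 ≈ 5.4839e-6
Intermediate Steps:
V = 1/87 ≈ 0.011494
V/(-3202 + 5298) = (1/87)/(-3202 + 5298) = (1/87)/2096 = (1/2096)*(1/87) = 1/182352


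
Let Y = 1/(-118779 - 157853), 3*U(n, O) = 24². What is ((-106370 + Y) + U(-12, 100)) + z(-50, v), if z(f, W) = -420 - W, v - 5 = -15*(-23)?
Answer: -29585239137/276632 ≈ -1.0695e+5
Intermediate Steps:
U(n, O) = 192 (U(n, O) = (⅓)*24² = (⅓)*576 = 192)
v = 350 (v = 5 - 15*(-23) = 5 + 345 = 350)
Y = -1/276632 (Y = 1/(-276632) = -1/276632 ≈ -3.6149e-6)
((-106370 + Y) + U(-12, 100)) + z(-50, v) = ((-106370 - 1/276632) + 192) + (-420 - 1*350) = (-29425345841/276632 + 192) + (-420 - 350) = -29372232497/276632 - 770 = -29585239137/276632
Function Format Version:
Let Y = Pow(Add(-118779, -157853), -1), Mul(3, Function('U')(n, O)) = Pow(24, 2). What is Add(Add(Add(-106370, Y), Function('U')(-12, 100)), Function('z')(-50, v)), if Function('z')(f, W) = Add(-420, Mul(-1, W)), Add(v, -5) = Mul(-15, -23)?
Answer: Rational(-29585239137, 276632) ≈ -1.0695e+5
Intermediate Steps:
Function('U')(n, O) = 192 (Function('U')(n, O) = Mul(Rational(1, 3), Pow(24, 2)) = Mul(Rational(1, 3), 576) = 192)
v = 350 (v = Add(5, Mul(-15, -23)) = Add(5, 345) = 350)
Y = Rational(-1, 276632) (Y = Pow(-276632, -1) = Rational(-1, 276632) ≈ -3.6149e-6)
Add(Add(Add(-106370, Y), Function('U')(-12, 100)), Function('z')(-50, v)) = Add(Add(Add(-106370, Rational(-1, 276632)), 192), Add(-420, Mul(-1, 350))) = Add(Add(Rational(-29425345841, 276632), 192), Add(-420, -350)) = Add(Rational(-29372232497, 276632), -770) = Rational(-29585239137, 276632)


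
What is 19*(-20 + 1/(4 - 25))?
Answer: -7999/21 ≈ -380.90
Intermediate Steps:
19*(-20 + 1/(4 - 25)) = 19*(-20 + 1/(-21)) = 19*(-20 - 1/21) = 19*(-421/21) = -7999/21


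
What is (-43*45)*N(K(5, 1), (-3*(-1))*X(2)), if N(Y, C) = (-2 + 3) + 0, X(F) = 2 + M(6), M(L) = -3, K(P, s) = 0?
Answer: -1935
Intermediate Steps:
X(F) = -1 (X(F) = 2 - 3 = -1)
N(Y, C) = 1 (N(Y, C) = 1 + 0 = 1)
(-43*45)*N(K(5, 1), (-3*(-1))*X(2)) = -43*45*1 = -1935*1 = -1935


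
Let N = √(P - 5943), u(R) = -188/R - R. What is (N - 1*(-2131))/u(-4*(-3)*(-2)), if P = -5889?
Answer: 12786/191 + 12*I*√2958/191 ≈ 66.942 + 3.417*I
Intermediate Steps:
u(R) = -R - 188/R
N = 2*I*√2958 (N = √(-5889 - 5943) = √(-11832) = 2*I*√2958 ≈ 108.78*I)
(N - 1*(-2131))/u(-4*(-3)*(-2)) = (2*I*√2958 - 1*(-2131))/(-(-4*(-3))*(-2) - 188/(-4*(-3)*(-2))) = (2*I*√2958 + 2131)/(-12*(-2) - 188/(12*(-2))) = (2131 + 2*I*√2958)/(-1*(-24) - 188/(-24)) = (2131 + 2*I*√2958)/(24 - 188*(-1/24)) = (2131 + 2*I*√2958)/(24 + 47/6) = (2131 + 2*I*√2958)/(191/6) = (2131 + 2*I*√2958)*(6/191) = 12786/191 + 12*I*√2958/191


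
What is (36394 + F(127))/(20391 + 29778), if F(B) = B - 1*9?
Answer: 5216/7167 ≈ 0.72778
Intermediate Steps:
F(B) = -9 + B (F(B) = B - 9 = -9 + B)
(36394 + F(127))/(20391 + 29778) = (36394 + (-9 + 127))/(20391 + 29778) = (36394 + 118)/50169 = 36512*(1/50169) = 5216/7167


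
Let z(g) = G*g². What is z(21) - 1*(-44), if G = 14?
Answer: 6218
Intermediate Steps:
z(g) = 14*g²
z(21) - 1*(-44) = 14*21² - 1*(-44) = 14*441 + 44 = 6174 + 44 = 6218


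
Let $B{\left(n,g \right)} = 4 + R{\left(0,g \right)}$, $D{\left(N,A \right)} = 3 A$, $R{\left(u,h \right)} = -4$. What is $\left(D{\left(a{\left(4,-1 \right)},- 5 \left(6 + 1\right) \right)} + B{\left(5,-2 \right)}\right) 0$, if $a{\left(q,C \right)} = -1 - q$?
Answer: $0$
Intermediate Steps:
$B{\left(n,g \right)} = 0$ ($B{\left(n,g \right)} = 4 - 4 = 0$)
$\left(D{\left(a{\left(4,-1 \right)},- 5 \left(6 + 1\right) \right)} + B{\left(5,-2 \right)}\right) 0 = \left(3 \left(- 5 \left(6 + 1\right)\right) + 0\right) 0 = \left(3 \left(\left(-5\right) 7\right) + 0\right) 0 = \left(3 \left(-35\right) + 0\right) 0 = \left(-105 + 0\right) 0 = \left(-105\right) 0 = 0$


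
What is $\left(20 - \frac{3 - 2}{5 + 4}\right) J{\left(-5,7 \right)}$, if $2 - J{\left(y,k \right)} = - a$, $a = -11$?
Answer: $-179$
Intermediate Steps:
$J{\left(y,k \right)} = -9$ ($J{\left(y,k \right)} = 2 - \left(-1\right) \left(-11\right) = 2 - 11 = -9$)
$\left(20 - \frac{3 - 2}{5 + 4}\right) J{\left(-5,7 \right)} = \left(20 - \frac{3 - 2}{5 + 4}\right) \left(-9\right) = \left(20 - 1 \cdot \frac{1}{9}\right) \left(-9\right) = \left(20 - \frac{1}{9}\right) \left(-9\right) = \frac{179}{9} \left(-9\right) = -179$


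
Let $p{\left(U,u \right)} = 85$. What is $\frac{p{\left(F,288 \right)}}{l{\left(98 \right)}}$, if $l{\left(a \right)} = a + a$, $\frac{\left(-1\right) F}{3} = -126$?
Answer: $\frac{85}{196} \approx 0.43367$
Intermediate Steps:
$F = 378$ ($F = \left(-3\right) \left(-126\right) = 378$)
$l{\left(a \right)} = 2 a$
$\frac{p{\left(F,288 \right)}}{l{\left(98 \right)}} = \frac{85}{2 \cdot 98} = \frac{85}{196}$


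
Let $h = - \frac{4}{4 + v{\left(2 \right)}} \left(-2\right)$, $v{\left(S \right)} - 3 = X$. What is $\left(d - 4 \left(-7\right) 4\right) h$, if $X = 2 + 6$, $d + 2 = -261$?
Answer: $- \frac{1208}{15} \approx -80.533$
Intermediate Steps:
$d = -263$ ($d = -2 - 261 = -263$)
$X = 8$
$v{\left(S \right)} = 11$ ($v{\left(S \right)} = 3 + 8 = 11$)
$h = \frac{8}{15}$ ($h = - \frac{4}{4 + 11} \left(-2\right) = - \frac{4}{15} \left(-2\right) = \left(-4\right) \frac{1}{15} \left(-2\right) = \left(- \frac{4}{15}\right) \left(-2\right) = \frac{8}{15} \approx 0.53333$)
$\left(d - 4 \left(-7\right) 4\right) h = \left(-263 - 4 \left(-7\right) 4\right) \frac{8}{15} = \left(-263 - \left(-28\right) 4\right) \frac{8}{15} = \left(-263 - -112\right) \frac{8}{15} = \left(-263 + 112\right) \frac{8}{15} = \left(-151\right) \frac{8}{15} = - \frac{1208}{15}$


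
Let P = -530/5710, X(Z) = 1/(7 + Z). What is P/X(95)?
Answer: -5406/571 ≈ -9.4676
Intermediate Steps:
P = -53/571 (P = -530*1/5710 = -53/571 ≈ -0.092820)
P/X(95) = -53/(571*(1/(7 + 95))) = -53/(571*(1/102)) = -53/(571*1/102) = -53/571*102 = -5406/571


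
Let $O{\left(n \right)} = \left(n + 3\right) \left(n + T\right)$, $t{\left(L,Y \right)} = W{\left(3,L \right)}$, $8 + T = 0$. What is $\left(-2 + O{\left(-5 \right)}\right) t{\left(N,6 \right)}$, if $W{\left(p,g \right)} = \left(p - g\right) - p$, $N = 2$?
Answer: $-48$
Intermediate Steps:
$T = -8$ ($T = -8 + 0 = -8$)
$W{\left(p,g \right)} = - g$
$t{\left(L,Y \right)} = - L$
$O{\left(n \right)} = \left(-8 + n\right) \left(3 + n\right)$ ($O{\left(n \right)} = \left(n + 3\right) \left(n - 8\right) = \left(3 + n\right) \left(-8 + n\right) = \left(-8 + n\right) \left(3 + n\right)$)
$\left(-2 + O{\left(-5 \right)}\right) t{\left(N,6 \right)} = \left(-2 - \left(-1 - 25\right)\right) \left(\left(-1\right) 2\right) = \left(-2 + \left(-24 + 25 + 25\right)\right) \left(-2\right) = \left(-2 + 26\right) \left(-2\right) = 24 \left(-2\right) = -48$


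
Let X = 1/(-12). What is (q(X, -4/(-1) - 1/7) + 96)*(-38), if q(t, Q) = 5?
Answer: -3838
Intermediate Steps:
X = -1/12 ≈ -0.083333
(q(X, -4/(-1) - 1/7) + 96)*(-38) = (5 + 96)*(-38) = 101*(-38) = -3838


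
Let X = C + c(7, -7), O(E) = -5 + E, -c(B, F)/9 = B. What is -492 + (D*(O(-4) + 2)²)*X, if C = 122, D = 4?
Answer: 11072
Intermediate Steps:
c(B, F) = -9*B
X = 59 (X = 122 - 9*7 = 122 - 63 = 59)
-492 + (D*(O(-4) + 2)²)*X = -492 + (4*((-5 - 4) + 2)²)*59 = -492 + (4*(-9 + 2)²)*59 = -492 + (4*(-7)²)*59 = -492 + (4*49)*59 = -492 + 196*59 = -492 + 11564 = 11072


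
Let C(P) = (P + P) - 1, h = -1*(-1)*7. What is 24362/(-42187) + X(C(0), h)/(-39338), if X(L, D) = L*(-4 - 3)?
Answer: -958647665/1659552206 ≈ -0.57765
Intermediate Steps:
h = 7 (h = 1*7 = 7)
C(P) = -1 + 2*P (C(P) = 2*P - 1 = -1 + 2*P)
X(L, D) = -7*L (X(L, D) = L*(-7) = -7*L)
24362/(-42187) + X(C(0), h)/(-39338) = 24362/(-42187) - 7*(-1 + 2*0)/(-39338) = 24362*(-1/42187) - 7*(-1 + 0)*(-1/39338) = -24362/42187 - 7*(-1)*(-1/39338) = -24362/42187 + 7*(-1/39338) = -24362/42187 - 7/39338 = -958647665/1659552206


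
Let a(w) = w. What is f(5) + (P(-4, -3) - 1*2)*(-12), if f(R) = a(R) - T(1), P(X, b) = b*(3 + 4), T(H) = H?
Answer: 280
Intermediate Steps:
P(X, b) = 7*b (P(X, b) = b*7 = 7*b)
f(R) = -1 + R (f(R) = R - 1*1 = R - 1 = -1 + R)
f(5) + (P(-4, -3) - 1*2)*(-12) = (-1 + 5) + (7*(-3) - 1*2)*(-12) = 4 + (-21 - 2)*(-12) = 4 - 23*(-12) = 4 + 276 = 280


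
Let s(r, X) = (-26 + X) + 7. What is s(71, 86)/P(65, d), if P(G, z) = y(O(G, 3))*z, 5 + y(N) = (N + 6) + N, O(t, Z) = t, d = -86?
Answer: -67/11266 ≈ -0.0059471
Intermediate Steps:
s(r, X) = -19 + X
y(N) = 1 + 2*N (y(N) = -5 + ((N + 6) + N) = -5 + ((6 + N) + N) = -5 + (6 + 2*N) = 1 + 2*N)
P(G, z) = z*(1 + 2*G) (P(G, z) = (1 + 2*G)*z = z*(1 + 2*G))
s(71, 86)/P(65, d) = (-19 + 86)/((-86*(1 + 2*65))) = 67/((-86*(1 + 130))) = 67/((-86*131)) = 67/(-11266) = 67*(-1/11266) = -67/11266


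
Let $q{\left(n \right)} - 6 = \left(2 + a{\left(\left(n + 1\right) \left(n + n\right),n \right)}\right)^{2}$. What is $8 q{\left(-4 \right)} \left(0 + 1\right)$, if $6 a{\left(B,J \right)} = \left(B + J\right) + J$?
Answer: $\frac{2000}{9} \approx 222.22$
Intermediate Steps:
$a{\left(B,J \right)} = \frac{J}{3} + \frac{B}{6}$ ($a{\left(B,J \right)} = \frac{\left(B + J\right) + J}{6} = \frac{B + 2 J}{6} = \frac{J}{3} + \frac{B}{6}$)
$q{\left(n \right)} = 6 + \left(2 + \frac{n}{3} + \frac{n \left(1 + n\right)}{3}\right)^{2}$ ($q{\left(n \right)} = 6 + \left(2 + \left(\frac{n}{3} + \frac{\left(n + 1\right) \left(n + n\right)}{6}\right)\right)^{2} = 6 + \left(2 + \left(\frac{n}{3} + \frac{\left(1 + n\right) 2 n}{6}\right)\right)^{2} = 6 + \left(2 + \left(\frac{n}{3} + \frac{2 n \left(1 + n\right)}{6}\right)\right)^{2} = 6 + \left(2 + \left(\frac{n}{3} + \frac{n \left(1 + n\right)}{3}\right)\right)^{2} = 6 + \left(2 + \frac{n}{3} + \frac{n \left(1 + n\right)}{3}\right)^{2}$)
$8 q{\left(-4 \right)} \left(0 + 1\right) = 8 \left(6 + \frac{\left(6 - 4 - 4 \left(1 - 4\right)\right)^{2}}{9}\right) \left(0 + 1\right) = 8 \left(6 + \frac{\left(6 - 4 - -12\right)^{2}}{9}\right) 1 = 8 \left(6 + \frac{\left(6 - 4 + 12\right)^{2}}{9}\right) 1 = 8 \left(6 + \frac{14^{2}}{9}\right) 1 = 8 \left(6 + \frac{1}{9} \cdot 196\right) 1 = 8 \left(6 + \frac{196}{9}\right) 1 = 8 \cdot \frac{250}{9} \cdot 1 = \frac{2000}{9} \cdot 1 = \frac{2000}{9}$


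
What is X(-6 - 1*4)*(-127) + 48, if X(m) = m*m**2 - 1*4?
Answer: 127556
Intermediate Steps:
X(m) = -4 + m**3 (X(m) = m**3 - 4 = -4 + m**3)
X(-6 - 1*4)*(-127) + 48 = (-4 + (-6 - 1*4)**3)*(-127) + 48 = (-4 + (-6 - 4)**3)*(-127) + 48 = (-4 + (-10)**3)*(-127) + 48 = (-4 - 1000)*(-127) + 48 = -1004*(-127) + 48 = 127508 + 48 = 127556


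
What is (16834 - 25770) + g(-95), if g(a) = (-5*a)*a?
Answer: -54061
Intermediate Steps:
g(a) = -5*a²
(16834 - 25770) + g(-95) = (16834 - 25770) - 5*(-95)² = -8936 - 5*9025 = -8936 - 45125 = -54061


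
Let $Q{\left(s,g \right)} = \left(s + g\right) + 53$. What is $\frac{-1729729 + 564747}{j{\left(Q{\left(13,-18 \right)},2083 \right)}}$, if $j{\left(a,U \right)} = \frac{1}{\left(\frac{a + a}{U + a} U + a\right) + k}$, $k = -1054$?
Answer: $\frac{2264512981276}{2131} \approx 1.0627 \cdot 10^{9}$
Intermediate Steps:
$Q{\left(s,g \right)} = 53 + g + s$ ($Q{\left(s,g \right)} = \left(g + s\right) + 53 = 53 + g + s$)
$j{\left(a,U \right)} = \frac{1}{-1054 + a + \frac{2 U a}{U + a}}$ ($j{\left(a,U \right)} = \frac{1}{\left(\frac{a + a}{U + a} U + a\right) - 1054} = \frac{1}{\left(\frac{2 a}{U + a} U + a\right) - 1054} = \frac{1}{\left(\frac{2 U a}{U + a} + a\right) - 1054} = \frac{1}{\left(a + \frac{2 U a}{U + a}\right) - 1054} = \frac{1}{-1054 + a + \frac{2 U a}{U + a}}$)
$\frac{-1729729 + 564747}{j{\left(Q{\left(13,-18 \right)},2083 \right)}} = \frac{-1729729 + 564747}{\frac{1}{\left(53 - 18 + 13\right)^{2} - 2195482 - 1054 \left(53 - 18 + 13\right) + 3 \cdot 2083 \left(53 - 18 + 13\right)} \left(2083 + \left(53 - 18 + 13\right)\right)} = - \frac{1164982}{\frac{1}{48^{2} - 2195482 - 50592 + 3 \cdot 2083 \cdot 48} \left(2083 + 48\right)} = - \frac{1164982}{\frac{1}{2304 - 2195482 - 50592 + 299952} \cdot 2131} = - \frac{1164982}{\frac{1}{-1943818} \cdot 2131} = - \frac{1164982}{\left(- \frac{1}{1943818}\right) 2131} = - \frac{1164982}{- \frac{2131}{1943818}} = \left(-1164982\right) \left(- \frac{1943818}{2131}\right) = \frac{2264512981276}{2131}$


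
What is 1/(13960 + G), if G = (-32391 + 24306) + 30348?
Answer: 1/36223 ≈ 2.7607e-5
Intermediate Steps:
G = 22263 (G = -8085 + 30348 = 22263)
1/(13960 + G) = 1/(13960 + 22263) = 1/36223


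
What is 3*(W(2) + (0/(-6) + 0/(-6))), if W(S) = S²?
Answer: 12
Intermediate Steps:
3*(W(2) + (0/(-6) + 0/(-6))) = 3*(2² + (0/(-6) + 0/(-6))) = 3*(4 + (0*(-⅙) + 0*(-⅙))) = 3*(4 + (0 + 0)) = 3*(4 + 0) = 3*4 = 12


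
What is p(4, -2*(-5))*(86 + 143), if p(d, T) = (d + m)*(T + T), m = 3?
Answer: 32060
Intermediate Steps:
p(d, T) = 2*T*(3 + d) (p(d, T) = (d + 3)*(T + T) = (3 + d)*(2*T) = 2*T*(3 + d))
p(4, -2*(-5))*(86 + 143) = (2*(-2*(-5))*(3 + 4))*(86 + 143) = (2*10*7)*229 = 140*229 = 32060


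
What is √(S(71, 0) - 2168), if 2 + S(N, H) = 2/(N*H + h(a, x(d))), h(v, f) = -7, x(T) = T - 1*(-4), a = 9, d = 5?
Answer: 6*I*√2954/7 ≈ 46.586*I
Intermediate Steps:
x(T) = 4 + T (x(T) = T + 4 = 4 + T)
S(N, H) = -2 + 2/(-7 + H*N) (S(N, H) = -2 + 2/(N*H - 7) = -2 + 2/(H*N - 7) = -2 + 2/(-7 + H*N))
√(S(71, 0) - 2168) = √(2*(8 - 1*0*71)/(-7 + 0*71) - 2168) = √(2*(8 + 0)/(-7 + 0) - 2168) = √(2*8/(-7) - 2168) = √(2*(-⅐)*8 - 2168) = √(-16/7 - 2168) = √(-15192/7) = 6*I*√2954/7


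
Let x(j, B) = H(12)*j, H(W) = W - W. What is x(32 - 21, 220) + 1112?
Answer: 1112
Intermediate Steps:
H(W) = 0
x(j, B) = 0 (x(j, B) = 0*j = 0)
x(32 - 21, 220) + 1112 = 0 + 1112 = 1112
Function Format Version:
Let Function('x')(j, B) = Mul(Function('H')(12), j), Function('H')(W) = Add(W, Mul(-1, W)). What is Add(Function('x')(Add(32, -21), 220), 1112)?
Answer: 1112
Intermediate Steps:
Function('H')(W) = 0
Function('x')(j, B) = 0 (Function('x')(j, B) = Mul(0, j) = 0)
Add(Function('x')(Add(32, -21), 220), 1112) = Add(0, 1112) = 1112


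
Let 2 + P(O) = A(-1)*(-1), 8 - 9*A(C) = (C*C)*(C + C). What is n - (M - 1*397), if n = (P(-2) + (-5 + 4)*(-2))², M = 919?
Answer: -42182/81 ≈ -520.77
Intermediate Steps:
A(C) = 8/9 - 2*C³/9 (A(C) = 8/9 - C*C*(C + C)/9 = 8/9 - C²*2*C/9 = 8/9 - 2*C³/9)
P(O) = -28/9 (P(O) = -2 + (8/9 - 2/9*(-1)³)*(-1) = -2 + (8/9 - 2/9*(-1))*(-1) = -2 + (8/9 + 2/9)*(-1) = -2 + (10/9)*(-1) = -2 - 10/9 = -28/9)
n = 100/81 (n = (-28/9 + (-5 + 4)*(-2))² = (-28/9 - 1*(-2))² = (-28/9 + 2)² = (-10/9)² = 100/81 ≈ 1.2346)
n - (M - 1*397) = 100/81 - (919 - 1*397) = 100/81 - (919 - 397) = 100/81 - 1*522 = 100/81 - 522 = -42182/81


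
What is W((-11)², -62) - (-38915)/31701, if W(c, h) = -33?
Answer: -1007218/31701 ≈ -31.772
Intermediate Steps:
W((-11)², -62) - (-38915)/31701 = -33 - (-38915)/31701 = -33 - 1*(-38915/31701) = -33 + 38915/31701 = -1007218/31701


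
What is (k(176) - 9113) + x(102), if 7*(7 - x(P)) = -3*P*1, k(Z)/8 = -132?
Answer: -70828/7 ≈ -10118.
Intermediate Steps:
k(Z) = -1056 (k(Z) = 8*(-132) = -1056)
x(P) = 7 + 3*P/7 (x(P) = 7 - (-3*P)/7 = 7 - (-3)*P/7 = 7 + 3*P/7)
(k(176) - 9113) + x(102) = (-1056 - 9113) + (7 + (3/7)*102) = -10169 + (7 + 306/7) = -10169 + 355/7 = -70828/7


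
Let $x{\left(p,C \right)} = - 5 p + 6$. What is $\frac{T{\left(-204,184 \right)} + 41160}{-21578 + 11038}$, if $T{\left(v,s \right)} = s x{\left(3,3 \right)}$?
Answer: $- \frac{9876}{2635} \approx -3.748$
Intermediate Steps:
$x{\left(p,C \right)} = 6 - 5 p$
$T{\left(v,s \right)} = - 9 s$ ($T{\left(v,s \right)} = s \left(6 - 15\right) = s \left(-9\right) = - 9 s$)
$\frac{T{\left(-204,184 \right)} + 41160}{-21578 + 11038} = \frac{\left(-9\right) 184 + 41160}{-21578 + 11038} = \frac{-1656 + 41160}{-10540} = 39504 \left(- \frac{1}{10540}\right) = - \frac{9876}{2635}$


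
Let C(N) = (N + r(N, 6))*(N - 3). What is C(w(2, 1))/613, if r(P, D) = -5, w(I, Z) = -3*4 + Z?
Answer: 224/613 ≈ 0.36542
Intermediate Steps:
w(I, Z) = -12 + Z
C(N) = (-5 + N)*(-3 + N) (C(N) = (N - 5)*(N - 3) = (-5 + N)*(-3 + N))
C(w(2, 1))/613 = (15 + (-12 + 1)² - 8*(-12 + 1))/613 = (15 + (-11)² - 8*(-11))*(1/613) = (15 + 121 + 88)*(1/613) = 224*(1/613) = 224/613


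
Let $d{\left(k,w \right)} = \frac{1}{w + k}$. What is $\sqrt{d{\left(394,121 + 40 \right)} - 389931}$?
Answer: $\frac{2 i \sqrt{30027123930}}{555} \approx 624.44 i$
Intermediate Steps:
$d{\left(k,w \right)} = \frac{1}{k + w}$
$\sqrt{d{\left(394,121 + 40 \right)} - 389931} = \sqrt{\frac{1}{394 + \left(121 + 40\right)} - 389931} = \sqrt{\frac{1}{394 + 161} - 389931} = \sqrt{\frac{1}{555} - 389931} = \sqrt{- \frac{216411704}{555}} = \frac{2 i \sqrt{30027123930}}{555}$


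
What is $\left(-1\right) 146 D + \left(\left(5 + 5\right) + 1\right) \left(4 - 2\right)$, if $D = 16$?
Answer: $-2314$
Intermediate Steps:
$\left(-1\right) 146 D + \left(\left(5 + 5\right) + 1\right) \left(4 - 2\right) = \left(-1\right) 146 \cdot 16 + \left(\left(5 + 5\right) + 1\right) \left(4 - 2\right) = \left(-146\right) 16 + \left(10 + 1\right) 2 = -2336 + 11 \cdot 2 = -2336 + 22 = -2314$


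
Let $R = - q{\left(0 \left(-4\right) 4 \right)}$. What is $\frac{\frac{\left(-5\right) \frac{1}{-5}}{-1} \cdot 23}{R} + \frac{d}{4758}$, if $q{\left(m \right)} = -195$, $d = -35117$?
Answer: $- \frac{178391}{23790} \approx -7.4986$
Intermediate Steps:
$R = 195$ ($R = \left(-1\right) \left(-195\right) = 195$)
$\frac{\frac{\left(-5\right) \frac{1}{-5}}{-1} \cdot 23}{R} + \frac{d}{4758} = \frac{\frac{\left(-5\right) \frac{1}{-5}}{-1} \cdot 23}{195} - \frac{35117}{4758} = \left(-5\right) \left(- \frac{1}{5}\right) \left(-1\right) 23 \cdot \frac{1}{195} - \frac{35117}{4758} = 1 \left(-1\right) 23 \cdot \frac{1}{195} - \frac{35117}{4758} = \left(-1\right) 23 \cdot \frac{1}{195} - \frac{35117}{4758} = \left(-23\right) \frac{1}{195} - \frac{35117}{4758} = - \frac{23}{195} - \frac{35117}{4758} = - \frac{178391}{23790}$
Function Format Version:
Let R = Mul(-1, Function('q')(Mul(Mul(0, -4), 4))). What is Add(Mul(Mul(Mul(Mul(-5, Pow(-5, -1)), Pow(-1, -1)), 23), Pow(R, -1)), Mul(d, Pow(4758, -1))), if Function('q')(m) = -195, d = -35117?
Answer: Rational(-178391, 23790) ≈ -7.4986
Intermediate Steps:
R = 195 (R = Mul(-1, -195) = 195)
Add(Mul(Mul(Mul(Mul(-5, Pow(-5, -1)), Pow(-1, -1)), 23), Pow(R, -1)), Mul(d, Pow(4758, -1))) = Add(Mul(Mul(Mul(Mul(-5, Pow(-5, -1)), Pow(-1, -1)), 23), Pow(195, -1)), Mul(-35117, Pow(4758, -1))) = Add(Mul(Mul(Mul(Mul(-5, Rational(-1, 5)), -1), 23), Rational(1, 195)), Mul(-35117, Rational(1, 4758))) = Add(Mul(Mul(Mul(1, -1), 23), Rational(1, 195)), Rational(-35117, 4758)) = Add(Mul(Mul(-1, 23), Rational(1, 195)), Rational(-35117, 4758)) = Add(Mul(-23, Rational(1, 195)), Rational(-35117, 4758)) = Add(Rational(-23, 195), Rational(-35117, 4758)) = Rational(-178391, 23790)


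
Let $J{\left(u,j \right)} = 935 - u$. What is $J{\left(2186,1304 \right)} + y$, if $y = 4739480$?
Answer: $4738229$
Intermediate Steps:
$J{\left(2186,1304 \right)} + y = \left(935 - 2186\right) + 4739480 = -1251 + 4739480 = 4738229$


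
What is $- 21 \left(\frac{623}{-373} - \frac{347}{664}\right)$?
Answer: $\frac{11405163}{247672} \approx 46.049$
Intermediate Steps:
$- 21 \left(\frac{623}{-373} - \frac{347}{664}\right) = - 21 \left(623 \left(- \frac{1}{373}\right) - \frac{347}{664}\right) = - 21 \left(- \frac{623}{373} - \frac{347}{664}\right) = \left(-21\right) \left(- \frac{543103}{247672}\right) = \frac{11405163}{247672}$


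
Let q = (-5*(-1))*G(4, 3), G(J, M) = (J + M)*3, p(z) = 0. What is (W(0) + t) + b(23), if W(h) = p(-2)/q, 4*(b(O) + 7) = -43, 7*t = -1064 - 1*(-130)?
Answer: -4233/28 ≈ -151.18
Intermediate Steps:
t = -934/7 (t = (-1064 - 1*(-130))/7 = (-1064 + 130)/7 = (⅐)*(-934) = -934/7 ≈ -133.43)
b(O) = -71/4 (b(O) = -7 + (¼)*(-43) = -7 - 43/4 = -71/4)
G(J, M) = 3*J + 3*M
q = 105 (q = (-5*(-1))*(3*4 + 3*3) = 5*(12 + 9) = 5*21 = 105)
W(h) = 0 (W(h) = 0/105 = 0*(1/105) = 0)
(W(0) + t) + b(23) = (0 - 934/7) - 71/4 = -934/7 - 71/4 = -4233/28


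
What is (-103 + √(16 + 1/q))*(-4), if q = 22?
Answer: 412 - 2*√7766/11 ≈ 395.98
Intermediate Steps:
(-103 + √(16 + 1/q))*(-4) = (-103 + √(16 + 1/22))*(-4) = (-103 + √(353/22))*(-4) = (-103 + √7766/22)*(-4) = 412 - 2*√7766/11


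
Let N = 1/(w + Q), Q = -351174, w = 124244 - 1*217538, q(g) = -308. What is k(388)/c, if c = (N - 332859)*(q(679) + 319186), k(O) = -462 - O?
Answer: 188898900/23588230599458707 ≈ 8.0082e-9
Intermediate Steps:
w = -93294 (w = 124244 - 217538 = -93294)
N = -1/444468 (N = 1/(-93294 - 351174) = 1/(-444468) = -1/444468 ≈ -2.2499e-6)
c = -23588230599458707/222234 (c = (-1/444468 - 332859)*(-308 + 319186) = -147945174013/444468*318878 = -23588230599458707/222234 ≈ -1.0614e+11)
k(388)/c = (-462 - 1*388)/(-23588230599458707/222234) = (-462 - 388)*(-222234/23588230599458707) = -850*(-222234/23588230599458707) = 188898900/23588230599458707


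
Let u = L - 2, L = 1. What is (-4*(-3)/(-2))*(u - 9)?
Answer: 60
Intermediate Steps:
u = -1 (u = 1 - 2 = -1)
(-4*(-3)/(-2))*(u - 9) = (-4*(-3)/(-2))*(-1 - 9) = (12*(-½))*(-10) = -6*(-10) = 60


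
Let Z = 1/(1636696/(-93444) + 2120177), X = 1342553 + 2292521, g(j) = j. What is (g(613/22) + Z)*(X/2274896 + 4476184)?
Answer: 154582411961495439878389629/1239407707989767888 ≈ 1.2472e+8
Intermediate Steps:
X = 3635074
Z = 23361/49529045723 (Z = 1/(1636696*(-1/93444) + 2120177) = 1/(-409174/23361 + 2120177) = 1/(49529045723/23361) = 23361/49529045723 ≈ 4.7166e-7)
(g(613/22) + Z)*(X/2274896 + 4476184) = (613/22 + 23361/49529045723)*(3635074/2274896 + 4476184) = (613*(1/22) + 23361/49529045723)*(3635074*(1/2274896) + 4476184) = (613/22 + 23361/49529045723)*(1817537/1137448 + 4476184) = (30361305542141/1089639005906)*(5091428355969/1137448) = 154582411961495439878389629/1239407707989767888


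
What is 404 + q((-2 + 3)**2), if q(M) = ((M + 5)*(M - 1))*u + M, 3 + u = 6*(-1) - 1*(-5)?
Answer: 405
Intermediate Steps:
u = -4 (u = -3 + (6*(-1) - 1*(-5)) = -3 + (-6 + 5) = -3 - 1 = -4)
q(M) = M - 4*(-1 + M)*(5 + M) (q(M) = ((M + 5)*(M - 1))*(-4) + M = ((5 + M)*(-1 + M))*(-4) + M = ((-1 + M)*(5 + M))*(-4) + M = -4*(-1 + M)*(5 + M) + M = M - 4*(-1 + M)*(5 + M))
404 + q((-2 + 3)**2) = 404 + (20 - 15*(-2 + 3)**2 - 4*(-2 + 3)**4) = 404 + (20 - 15*1**2 - 4*(1**2)**2) = 404 + (20 - 15*1 - 4*1**2) = 404 + (20 - 15 - 4*1) = 404 + (20 - 15 - 4) = 404 + 1 = 405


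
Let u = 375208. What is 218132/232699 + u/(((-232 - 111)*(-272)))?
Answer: 13457671183/2713735738 ≈ 4.9591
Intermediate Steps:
218132/232699 + u/(((-232 - 111)*(-272))) = 218132/232699 + 375208/(((-232 - 111)*(-272))) = 218132*(1/232699) + 375208/((-343*(-272))) = 218132/232699 + 375208/93296 = 218132/232699 + 375208*(1/93296) = 218132/232699 + 46901/11662 = 13457671183/2713735738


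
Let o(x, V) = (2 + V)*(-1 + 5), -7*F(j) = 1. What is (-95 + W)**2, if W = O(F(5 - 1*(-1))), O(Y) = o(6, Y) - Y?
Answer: 374544/49 ≈ 7643.8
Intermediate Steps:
F(j) = -1/7 (F(j) = -1/7*1 = -1/7)
o(x, V) = 8 + 4*V (o(x, V) = (2 + V)*4 = 8 + 4*V)
O(Y) = 8 + 3*Y (O(Y) = (8 + 4*Y) - Y = 8 + 3*Y)
W = 53/7 (W = 8 + 3*(-1/7) = 8 - 3/7 = 53/7 ≈ 7.5714)
(-95 + W)**2 = (-95 + 53/7)**2 = (-612/7)**2 = 374544/49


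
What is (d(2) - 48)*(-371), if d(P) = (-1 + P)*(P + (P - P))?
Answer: 17066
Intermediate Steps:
d(P) = P*(-1 + P) (d(P) = (-1 + P)*(P + 0) = (-1 + P)*P = P*(-1 + P))
(d(2) - 48)*(-371) = (2*(-1 + 2) - 48)*(-371) = (2*1 - 48)*(-371) = (2 - 48)*(-371) = -46*(-371) = 17066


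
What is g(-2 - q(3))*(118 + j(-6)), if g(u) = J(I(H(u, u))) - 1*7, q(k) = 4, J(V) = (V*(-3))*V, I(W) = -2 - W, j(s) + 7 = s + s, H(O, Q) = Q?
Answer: -5445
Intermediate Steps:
j(s) = -7 + 2*s (j(s) = -7 + (s + s) = -7 + 2*s)
J(V) = -3*V² (J(V) = (-3*V)*V = -3*V²)
g(u) = -7 - 3*(-2 - u)² (g(u) = -3*(-2 - u)² - 1*7 = -3*(-2 - u)² - 7 = -7 - 3*(-2 - u)²)
g(-2 - q(3))*(118 + j(-6)) = (-7 - 3*(2 + (-2 - 1*4))²)*(118 + (-7 + 2*(-6))) = (-7 - 3*(2 + (-2 - 4))²)*(118 + (-7 - 12)) = (-7 - 3*(2 - 6)²)*(118 - 19) = (-7 - 3*(-4)²)*99 = (-7 - 3*16)*99 = (-7 - 48)*99 = -55*99 = -5445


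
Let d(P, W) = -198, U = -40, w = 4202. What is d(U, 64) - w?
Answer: -4400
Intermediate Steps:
d(U, 64) - w = -198 - 1*4202 = -198 - 4202 = -4400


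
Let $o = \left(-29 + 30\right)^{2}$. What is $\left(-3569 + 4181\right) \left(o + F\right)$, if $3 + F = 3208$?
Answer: $1962072$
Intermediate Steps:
$o = 1$ ($o = 1^{2} = 1$)
$F = 3205$ ($F = -3 + 3208 = 3205$)
$\left(-3569 + 4181\right) \left(o + F\right) = \left(-3569 + 4181\right) \left(1 + 3205\right) = 612 \cdot 3206 = 1962072$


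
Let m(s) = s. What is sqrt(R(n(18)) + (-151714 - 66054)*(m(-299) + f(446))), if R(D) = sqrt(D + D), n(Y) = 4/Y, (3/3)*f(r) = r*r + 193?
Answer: I*sqrt(389650104714)/3 ≈ 2.0807e+5*I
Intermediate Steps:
f(r) = 193 + r**2 (f(r) = r*r + 193 = r**2 + 193 = 193 + r**2)
R(D) = sqrt(2)*sqrt(D) (R(D) = sqrt(2*D) = sqrt(2)*sqrt(D))
sqrt(R(n(18)) + (-151714 - 66054)*(m(-299) + f(446))) = sqrt(sqrt(2)*sqrt(4/18) + (-151714 - 66054)*(-299 + (193 + 446**2))) = sqrt(sqrt(2)*sqrt(4*(1/18)) - 217768*(-299 + (193 + 198916))) = sqrt(sqrt(2)*sqrt(2/9) - 217768*(-299 + 199109)) = sqrt(sqrt(2)*(sqrt(2)/3) - 217768*198810) = sqrt(2/3 - 43294456080) = sqrt(-129883368238/3) = I*sqrt(389650104714)/3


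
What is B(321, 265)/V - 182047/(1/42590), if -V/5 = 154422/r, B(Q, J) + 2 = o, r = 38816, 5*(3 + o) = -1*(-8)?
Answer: -14966158918545814/1930275 ≈ -7.7534e+9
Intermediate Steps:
o = -7/5 (o = -3 + (-1*(-8))/5 = -3 + (⅕)*8 = -3 + 8/5 = -7/5 ≈ -1.4000)
B(Q, J) = -17/5 (B(Q, J) = -2 - 7/5 = -17/5)
V = -386055/19408 (V = -772110/38816 = -5*77211/19408 = -386055/19408 ≈ -19.892)
B(321, 265)/V - 182047/(1/42590) = -17/(5*(-386055/19408)) - 182047/(1/42590) = -17/5*(-19408/386055) - 182047/1/42590 = 329936/1930275 - 182047*42590 = 329936/1930275 - 7753381730 = -14966158918545814/1930275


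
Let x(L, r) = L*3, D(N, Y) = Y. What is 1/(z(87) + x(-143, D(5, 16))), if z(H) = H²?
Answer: 1/7140 ≈ 0.00014006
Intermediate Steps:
x(L, r) = 3*L
1/(z(87) + x(-143, D(5, 16))) = 1/(87² + 3*(-143)) = 1/(7569 - 429) = 1/7140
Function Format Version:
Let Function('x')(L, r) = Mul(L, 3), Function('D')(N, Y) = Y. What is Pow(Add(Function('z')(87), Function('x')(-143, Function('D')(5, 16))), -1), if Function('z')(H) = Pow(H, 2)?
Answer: Rational(1, 7140) ≈ 0.00014006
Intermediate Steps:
Function('x')(L, r) = Mul(3, L)
Pow(Add(Function('z')(87), Function('x')(-143, Function('D')(5, 16))), -1) = Pow(Add(Pow(87, 2), Mul(3, -143)), -1) = Pow(Add(7569, -429), -1) = Pow(7140, -1) = Rational(1, 7140)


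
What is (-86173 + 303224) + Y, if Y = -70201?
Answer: 146850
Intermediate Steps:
(-86173 + 303224) + Y = (-86173 + 303224) - 70201 = 217051 - 70201 = 146850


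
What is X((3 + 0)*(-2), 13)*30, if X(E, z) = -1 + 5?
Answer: 120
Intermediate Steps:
X(E, z) = 4
X((3 + 0)*(-2), 13)*30 = 4*30 = 120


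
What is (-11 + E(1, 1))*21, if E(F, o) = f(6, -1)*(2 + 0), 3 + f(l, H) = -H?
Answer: -315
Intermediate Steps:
f(l, H) = -3 - H
E(F, o) = -4 (E(F, o) = (-3 - 1*(-1))*(2 + 0) = (-3 + 1)*2 = -2*2 = -4)
(-11 + E(1, 1))*21 = (-11 - 4)*21 = -15*21 = -315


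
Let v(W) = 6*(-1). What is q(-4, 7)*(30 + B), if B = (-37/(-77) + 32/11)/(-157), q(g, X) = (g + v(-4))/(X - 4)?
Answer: -1208030/12089 ≈ -99.928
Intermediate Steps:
v(W) = -6
q(g, X) = (-6 + g)/(-4 + X) (q(g, X) = (g - 6)/(X - 4) = (-6 + g)/(-4 + X))
B = -261/12089 (B = (-37*(-1/77) + 32*(1/11))*(-1/157) = (37/77 + 32/11)*(-1/157) = (261/77)*(-1/157) = -261/12089 ≈ -0.021590)
q(-4, 7)*(30 + B) = ((-6 - 4)/(-4 + 7))*(30 - 261/12089) = (-10/3)*(362409/12089) = ((1/3)*(-10))*(362409/12089) = -10/3*362409/12089 = -1208030/12089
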